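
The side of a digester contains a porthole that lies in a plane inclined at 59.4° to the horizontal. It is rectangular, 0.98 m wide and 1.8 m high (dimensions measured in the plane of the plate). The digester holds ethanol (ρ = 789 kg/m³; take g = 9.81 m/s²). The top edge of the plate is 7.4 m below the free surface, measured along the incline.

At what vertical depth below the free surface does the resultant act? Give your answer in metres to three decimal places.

h_p = 7.172 m

γ = ρg = 789 × 9.81 / 1000 = 7.74009 kN/m³.
Let θ = 59.4° be the plate's angle to the horizontal; measure y along the incline from where the plane meets the free surface. Vertical depth h = y·sinθ with sinθ = 0.860742.
The centroid lies 1.8/2 = 0.9 m below the top edge, so y_c = 7.4 + 0.9 = 8.3 m and h_c = 8.3 × 0.860742 = 7.14416 m.
A = 0.98 × 1.8 = 1.764 m².
Resultant F = γ·h_c·A = 7.74009 × 7.14416 × 1.764 = 97.5429 kN.
I_c = b·h³/12 = 0.98 × 1.8³/12 = 0.47628 m⁴.
Centre of pressure: y_p = y_c + I_c/(y_c·A) = 8.3 + 0.47628/(8.3 × 1.764) = 8.3 + 0.0325301 = 8.33253 m along the plane.
Vertically, h_p = y_p·sinθ = 8.33253 × 0.860742 = 7.17216 m.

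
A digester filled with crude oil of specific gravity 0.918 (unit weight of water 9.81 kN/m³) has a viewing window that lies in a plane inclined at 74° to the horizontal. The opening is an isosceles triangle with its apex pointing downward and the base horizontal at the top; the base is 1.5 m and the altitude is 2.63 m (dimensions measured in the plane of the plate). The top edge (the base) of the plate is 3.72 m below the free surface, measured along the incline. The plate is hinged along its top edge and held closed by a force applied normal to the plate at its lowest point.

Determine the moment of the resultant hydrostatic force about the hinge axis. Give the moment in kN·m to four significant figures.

M ≈ 75.37 kN·m

γ = 0.918 × 9.81 = 9.00558 kN/m³.
Let θ = 74° be the plate's angle to the horizontal; measure y along the incline from where the plane meets the free surface. Vertical depth h = y·sinθ with sinθ = 0.961262.
With the apex down, the centroid sits h/3 = 2.63/3 = 0.876667 m below the base (the top edge), so y_c = 3.72 + 0.876667 = 4.59667 m and h_c = 4.59667 × 0.961262 = 4.4186 m.
A = ½ × 1.5 × 2.63 = 1.9725 m².
Resultant F = γ·h_c·A = 9.00558 × 4.4186 × 1.9725 = 78.4898 kN.
I_c = b·h³/36 = 1.5 × 2.63³/36 = 0.757977 m⁴.
Centre of pressure: y_p = y_c + I_c/(y_c·A) = 4.59667 + 0.757977/(4.59667 × 1.9725) = 4.59667 + 0.083598 = 4.68027 m along the plane.
The resultant acts 0.876667 + 0.083598 = 0.960265 m (along the plate) below the hinge at the top edge, so the moment about the hinge is M = F × 0.960265 = 78.4898 × 0.960265 = 75.371 kN·m.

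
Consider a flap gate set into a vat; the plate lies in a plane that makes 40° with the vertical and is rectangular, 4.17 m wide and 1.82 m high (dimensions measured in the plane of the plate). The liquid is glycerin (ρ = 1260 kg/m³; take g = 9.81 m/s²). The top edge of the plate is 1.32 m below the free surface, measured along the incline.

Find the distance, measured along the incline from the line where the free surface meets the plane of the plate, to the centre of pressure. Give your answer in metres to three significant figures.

y_p = 2.35 m

γ = ρg = 1260 × 9.81 / 1000 = 12.3606 kN/m³.
The plate makes 40° with the vertical, i.e. θ = 90° − 40° = 50° to the horizontal. Measuring y along the incline from the free-surface line, vertical depth h = y·sinθ with sinθ = 0.766044.
The centroid lies 1.82/2 = 0.91 m below the top edge, so y_c = 1.32 + 0.91 = 2.23 m and h_c = 2.23 × 0.766044 = 1.70828 m.
A = 4.17 × 1.82 = 7.5894 m².
Resultant F = γ·h_c·A = 12.3606 × 1.70828 × 7.5894 = 160.253 kN.
I_c = b·h³/12 = 4.17 × 1.82³/12 = 2.09493 m⁴.
Centre of pressure: y_p = y_c + I_c/(y_c·A) = 2.23 + 2.09493/(2.23 × 7.5894) = 2.23 + 0.123782 = 2.35378 m along the plane.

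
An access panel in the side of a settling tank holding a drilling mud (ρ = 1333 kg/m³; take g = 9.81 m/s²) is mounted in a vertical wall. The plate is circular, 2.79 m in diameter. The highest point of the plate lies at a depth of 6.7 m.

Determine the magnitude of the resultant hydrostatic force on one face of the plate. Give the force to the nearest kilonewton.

F ≈ 647 kN

γ = ρg = 1333 × 9.81 / 1000 = 13.07673 kN/m³.
The centroid is at the centre, 1.395 m below the top of the plate, so the centroid depth is h_c = 6.7 + 1.395 = 8.095 m.
A = π(1.395)² = 6.11362 m².
Resultant F = γ·h_c·A = 13.07673 × 8.095 × 6.11362 = 647.164 kN.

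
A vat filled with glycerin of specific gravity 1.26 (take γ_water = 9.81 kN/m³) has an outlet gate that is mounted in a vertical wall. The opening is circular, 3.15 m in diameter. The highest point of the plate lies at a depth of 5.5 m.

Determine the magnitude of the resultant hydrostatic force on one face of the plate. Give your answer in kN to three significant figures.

F ≈ 682 kN

γ = 1.26 × 9.81 = 12.3606 kN/m³.
The centroid is at the centre, 1.575 m below the top of the plate, so the centroid depth is h_c = 5.5 + 1.575 = 7.075 m.
A = π(1.575)² = 7.79311 m².
Resultant F = γ·h_c·A = 12.3606 × 7.075 × 7.79311 = 681.517 kN.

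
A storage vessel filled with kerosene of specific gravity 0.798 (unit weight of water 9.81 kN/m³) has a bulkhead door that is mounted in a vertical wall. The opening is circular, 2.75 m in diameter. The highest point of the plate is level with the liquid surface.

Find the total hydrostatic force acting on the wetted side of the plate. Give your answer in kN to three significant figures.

γ = 0.798 × 9.81 = 7.82838 kN/m³.
The centroid is at the centre, 1.375 m below the top of the plate, so the centroid depth is h_c = 1.375 m.
A = π(1.375)² = 5.93957 m².
Resultant F = γ·h_c·A = 7.82838 × 1.375 × 5.93957 = 63.9337 kN.

F ≈ 63.9 kN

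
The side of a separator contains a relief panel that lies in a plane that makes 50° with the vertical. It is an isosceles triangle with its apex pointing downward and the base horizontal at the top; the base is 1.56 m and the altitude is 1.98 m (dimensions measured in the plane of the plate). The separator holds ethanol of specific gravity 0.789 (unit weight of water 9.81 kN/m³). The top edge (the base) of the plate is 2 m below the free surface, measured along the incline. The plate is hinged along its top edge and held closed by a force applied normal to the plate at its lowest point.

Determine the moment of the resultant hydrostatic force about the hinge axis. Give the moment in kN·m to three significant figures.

γ = 0.789 × 9.81 = 7.74009 kN/m³.
The plate makes 50° with the vertical, i.e. θ = 90° − 50° = 40° to the horizontal. Measuring y along the incline from the free-surface line, vertical depth h = y·sinθ with sinθ = 0.642788.
With the apex down, the centroid sits h/3 = 1.98/3 = 0.66 m below the base (the top edge), so y_c = 2 + 0.66 = 2.66 m and h_c = 2.66 × 0.642788 = 1.70982 m.
A = ½ × 1.56 × 1.98 = 1.5444 m².
Resultant F = γ·h_c·A = 7.74009 × 1.70982 × 1.5444 = 20.4388 kN.
I_c = b·h³/36 = 1.56 × 1.98³/36 = 0.33637 m⁴.
Centre of pressure: y_p = y_c + I_c/(y_c·A) = 2.66 + 0.33637/(2.66 × 1.5444) = 2.66 + 0.0818796 = 2.74188 m along the plane.
The resultant acts 0.66 + 0.0818796 = 0.74188 m (along the plate) below the hinge at the top edge, so the moment about the hinge is M = F × 0.74188 = 20.4388 × 0.74188 = 15.1631 kN·m.

M ≈ 15.2 kN·m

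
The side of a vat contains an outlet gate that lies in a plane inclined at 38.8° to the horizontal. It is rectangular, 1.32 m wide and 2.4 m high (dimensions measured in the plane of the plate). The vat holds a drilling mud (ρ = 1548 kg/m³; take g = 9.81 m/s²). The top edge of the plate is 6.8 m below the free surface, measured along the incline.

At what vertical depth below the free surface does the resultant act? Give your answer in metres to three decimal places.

γ = ρg = 1548 × 9.81 / 1000 = 15.18588 kN/m³.
Let θ = 38.8° be the plate's angle to the horizontal; measure y along the incline from where the plane meets the free surface. Vertical depth h = y·sinθ with sinθ = 0.626604.
The centroid lies 2.4/2 = 1.2 m below the top edge, so y_c = 6.8 + 1.2 = 8 m and h_c = 8 × 0.626604 = 5.01283 m.
A = 1.32 × 2.4 = 3.168 m².
Resultant F = γ·h_c·A = 15.18588 × 5.01283 × 3.168 = 241.162 kN.
I_c = b·h³/12 = 1.32 × 2.4³/12 = 1.52064 m⁴.
Centre of pressure: y_p = y_c + I_c/(y_c·A) = 8 + 1.52064/(8 × 3.168) = 8 + 0.06 = 8.06 m along the plane.
Vertically, h_p = y_p·sinθ = 8.06 × 0.626604 = 5.05043 m.

h_p = 5.050 m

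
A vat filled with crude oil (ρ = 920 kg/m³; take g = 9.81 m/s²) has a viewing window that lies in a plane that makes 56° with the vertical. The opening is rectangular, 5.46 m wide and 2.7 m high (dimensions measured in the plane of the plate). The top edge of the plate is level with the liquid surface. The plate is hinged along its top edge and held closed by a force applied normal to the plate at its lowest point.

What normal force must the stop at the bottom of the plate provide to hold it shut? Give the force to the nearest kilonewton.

P ≈ 67 kN

γ = ρg = 920 × 9.81 / 1000 = 9.0252 kN/m³.
The plate makes 56° with the vertical, i.e. θ = 90° − 56° = 34° to the horizontal. Measuring y along the incline from the free-surface line, vertical depth h = y·sinθ with sinθ = 0.559193.
The centroid lies 2.7/2 = 1.35 m below the top edge, so y_c = 1.35 m and h_c = 1.35 × 0.559193 = 0.754911 m.
A = 5.46 × 2.7 = 14.742 m².
Resultant F = γ·h_c·A = 9.0252 × 0.754911 × 14.742 = 100.441 kN.
I_c = b·h³/12 = 5.46 × 2.7³/12 = 8.95577 m⁴.
Centre of pressure: y_p = y_c + I_c/(y_c·A) = 1.35 + 8.95577/(1.35 × 14.742) = 1.35 + 0.45 = 1.8 m along the plane.
The resultant acts 1.35 + 0.45 = 1.8 m (along the plate) below the hinge at the top edge, so the moment about the hinge is M = F × 1.8 = 100.441 × 1.8 = 180.794 kN·m.
A normal force at the bottom, 2.7 m from the hinge, must supply this moment: P = 180.794/2.7 = 66.9607 kN.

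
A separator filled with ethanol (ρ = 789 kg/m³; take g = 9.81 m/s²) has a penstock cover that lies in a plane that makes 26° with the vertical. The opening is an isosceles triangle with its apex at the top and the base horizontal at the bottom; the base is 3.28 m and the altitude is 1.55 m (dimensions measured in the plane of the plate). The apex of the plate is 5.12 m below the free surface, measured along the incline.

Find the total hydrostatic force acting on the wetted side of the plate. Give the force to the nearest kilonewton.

F ≈ 109 kN

γ = ρg = 789 × 9.81 / 1000 = 7.74009 kN/m³.
The plate makes 26° with the vertical, i.e. θ = 90° − 26° = 64° to the horizontal. Measuring y along the incline from the free-surface line, vertical depth h = y·sinθ with sinθ = 0.898794.
With the apex up, the centroid sits 2h/3 = 2 × 1.55/3 = 1.03333 m below the apex, so y_c = 5.12 + 1.03333 = 6.15333 m and h_c = 6.15333 × 0.898794 = 5.53058 m.
A = ½ × 3.28 × 1.55 = 2.542 m².
Resultant F = γ·h_c·A = 7.74009 × 5.53058 × 2.542 = 108.816 kN.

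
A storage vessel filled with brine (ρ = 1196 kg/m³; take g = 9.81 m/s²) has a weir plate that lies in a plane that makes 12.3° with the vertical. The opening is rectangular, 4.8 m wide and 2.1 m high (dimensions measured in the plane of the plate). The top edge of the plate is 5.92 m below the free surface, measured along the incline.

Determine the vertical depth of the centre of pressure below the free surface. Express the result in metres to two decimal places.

γ = ρg = 1196 × 9.81 / 1000 = 11.73276 kN/m³.
The plate makes 12.3° with the vertical, i.e. θ = 90° − 12.3° = 77.7° to the horizontal. Measuring y along the incline from the free-surface line, vertical depth h = y·sinθ with sinθ = 0.977046.
The centroid lies 2.1/2 = 1.05 m below the top edge, so y_c = 5.92 + 1.05 = 6.97 m and h_c = 6.97 × 0.977046 = 6.81001 m.
A = 4.8 × 2.1 = 10.08 m².
Resultant F = γ·h_c·A = 11.73276 × 6.81001 × 10.08 = 805.394 kN.
I_c = b·h³/12 = 4.8 × 2.1³/12 = 3.7044 m⁴.
Centre of pressure: y_p = y_c + I_c/(y_c·A) = 6.97 + 3.7044/(6.97 × 10.08) = 6.97 + 0.052726 = 7.02273 m along the plane.
Vertically, h_p = y_p·sinθ = 7.02273 × 0.977046 = 6.86153 m.

h_p = 6.86 m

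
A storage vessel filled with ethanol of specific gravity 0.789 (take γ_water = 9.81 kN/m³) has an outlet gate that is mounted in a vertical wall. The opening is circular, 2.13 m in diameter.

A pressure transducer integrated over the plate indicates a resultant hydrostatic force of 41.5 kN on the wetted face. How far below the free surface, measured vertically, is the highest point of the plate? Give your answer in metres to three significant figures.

γ = 0.789 × 9.81 = 7.74009 kN/m³.
A = π(1.065)² = 3.56327 m².
From F = γ·h_c·A, the centroid depth is h_c = 41.5/(7.74009 × 3.56327) = 1.50471 m.
The centroid is at the centre, 1.065 m below the top of the plate, so the highest point sits at h_top = 1.50471 − 1.065 = 0.43971 m below the surface.

d_top ≈ 0.440 m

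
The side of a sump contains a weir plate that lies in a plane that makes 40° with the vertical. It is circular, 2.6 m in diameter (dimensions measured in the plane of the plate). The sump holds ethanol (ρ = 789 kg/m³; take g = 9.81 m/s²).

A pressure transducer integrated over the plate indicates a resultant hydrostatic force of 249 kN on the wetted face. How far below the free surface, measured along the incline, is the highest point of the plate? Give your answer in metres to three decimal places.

γ = ρg = 789 × 9.81 / 1000 = 7.74009 kN/m³.
A = π(1.3)² = 5.30929 m².
From F = γ·h_c·A, the centroid depth is h_c = 249/(7.74009 × 5.30929) = 6.05922 m.
The plate makes 40° with the vertical, i.e. θ = 90° − 40° = 50° to the horizontal. Measuring y along the incline from the free-surface line, vertical depth h = y·sinθ with sinθ = 0.766044.
Along the incline, y_c = h_c/sinθ = 6.05922/0.766044 = 7.90975 m.
The centroid is at the centre, 1.3 m below the top of the plate, so the highest point sits at y_top = 7.90975 − 1.3 = 6.60975 m along the incline.

y_top ≈ 6.610 m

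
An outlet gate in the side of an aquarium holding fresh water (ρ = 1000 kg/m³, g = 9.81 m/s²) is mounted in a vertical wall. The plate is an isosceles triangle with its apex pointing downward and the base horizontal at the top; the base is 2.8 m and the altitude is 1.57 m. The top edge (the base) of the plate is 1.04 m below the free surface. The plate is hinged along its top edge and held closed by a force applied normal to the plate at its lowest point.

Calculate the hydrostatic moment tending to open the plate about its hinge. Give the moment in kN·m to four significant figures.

M ≈ 20.59 kN·m

γ = ρg = 1000 × 9.81 = 9810 N/m³ = 9.81 kN/m³.
With the apex down, the centroid sits h/3 = 1.57/3 = 0.523333 m below the base (the top edge), so the centroid depth is h_c = 1.04 + 0.523333 = 1.56333 m.
A = ½ × 2.8 × 1.57 = 2.198 m².
Resultant F = γ·h_c·A = 9.81 × 1.56333 × 2.198 = 33.7091 kN.
I_c = b·h³/36 = 2.8 × 1.57³/36 = 0.300992 m⁴.
Centre of pressure: y_p = y_c + I_c/(y_c·A) = 1.56333 + 0.300992/(1.56333 × 2.198) = 1.56333 + 0.0875945 = 1.65092 m along the plane.
The resultant acts 0.523333 + 0.0875945 = 0.610928 m (along the plate) below the hinge at the top edge, so the moment about the hinge is M = F × 0.610928 = 33.7091 × 0.610928 = 20.5938 kN·m.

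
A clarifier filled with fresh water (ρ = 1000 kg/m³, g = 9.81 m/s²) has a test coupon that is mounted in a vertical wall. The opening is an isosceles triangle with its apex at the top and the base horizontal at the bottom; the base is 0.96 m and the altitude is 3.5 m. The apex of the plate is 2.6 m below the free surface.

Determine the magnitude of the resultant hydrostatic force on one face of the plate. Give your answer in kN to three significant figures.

γ = ρg = 1000 × 9.81 = 9810 N/m³ = 9.81 kN/m³.
With the apex up, the centroid sits 2h/3 = 2 × 3.5/3 = 2.33333 m below the apex, so the centroid depth is h_c = 2.6 + 2.33333 = 4.93333 m.
A = ½ × 0.96 × 3.5 = 1.68 m².
Resultant F = γ·h_c·A = 9.81 × 4.93333 × 1.68 = 81.3052 kN.

F ≈ 81.3 kN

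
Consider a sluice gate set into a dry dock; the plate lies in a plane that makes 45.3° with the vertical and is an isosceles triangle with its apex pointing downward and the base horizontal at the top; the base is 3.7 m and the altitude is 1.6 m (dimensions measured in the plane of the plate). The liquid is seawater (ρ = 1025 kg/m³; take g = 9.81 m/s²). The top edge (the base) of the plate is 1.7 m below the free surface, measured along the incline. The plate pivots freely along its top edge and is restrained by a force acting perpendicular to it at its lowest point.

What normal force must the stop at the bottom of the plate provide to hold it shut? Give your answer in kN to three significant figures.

P ≈ 17.4 kN

γ = ρg = 1025 × 9.81 / 1000 = 10.05525 kN/m³.
The plate makes 45.3° with the vertical, i.e. θ = 90° − 45.3° = 44.7° to the horizontal. Measuring y along the incline from the free-surface line, vertical depth h = y·sinθ with sinθ = 0.703395.
With the apex down, the centroid sits h/3 = 1.6/3 = 0.533333 m below the base (the top edge), so y_c = 1.7 + 0.533333 = 2.23333 m and h_c = 2.23333 × 0.703395 = 1.57091 m.
A = ½ × 3.7 × 1.6 = 2.96 m².
Resultant F = γ·h_c·A = 10.05525 × 1.57091 × 2.96 = 46.7558 kN.
I_c = b·h³/36 = 3.7 × 1.6³/36 = 0.420978 m⁴.
Centre of pressure: y_p = y_c + I_c/(y_c·A) = 2.23333 + 0.420978/(2.23333 × 2.96) = 2.23333 + 0.0636817 = 2.29701 m along the plane.
The resultant acts 0.533333 + 0.0636817 = 0.597015 m (along the plate) below the hinge at the top edge, so the moment about the hinge is M = F × 0.597015 = 46.7558 × 0.597015 = 27.9139 kN·m.
A normal force at the bottom, 1.6 m from the hinge, must supply this moment: P = 27.9139/1.6 = 17.4462 kN.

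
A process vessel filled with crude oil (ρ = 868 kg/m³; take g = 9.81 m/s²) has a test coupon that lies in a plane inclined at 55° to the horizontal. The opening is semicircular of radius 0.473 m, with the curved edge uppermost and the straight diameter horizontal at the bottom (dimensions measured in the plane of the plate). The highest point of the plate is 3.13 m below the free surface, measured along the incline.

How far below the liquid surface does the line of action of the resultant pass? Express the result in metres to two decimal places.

γ = ρg = 868 × 9.81 / 1000 = 8.51508 kN/m³.
Let θ = 55° be the plate's angle to the horizontal; measure y along the incline from where the plane meets the free surface. Vertical depth h = y·sinθ with sinθ = 0.819152.
The centroid lies 4r/(3π) = 0.200747 m above the diameter, so r − 4r/(3π) = 0.473 − 0.200747 = 0.272253 m below the topmost point, so y_c = 3.13 + 0.272253 = 3.40225 m and h_c = 3.40225 × 0.819152 = 2.78696 m.
A = πr²/2 = π × 0.473²/2 = 0.351433 m².
Resultant F = γ·h_c·A = 8.51508 × 2.78696 × 0.351433 = 8.33992 kN.
I_c = (π/8 − 8/(9π))·r⁴ = 0.109757 × 0.473⁴ = 0.00549385 m⁴.
Centre of pressure: y_p = y_c + I_c/(y_c·A) = 3.40225 + 0.00549385/(3.40225 × 0.351433) = 3.40225 + 0.00459482 = 3.40684 m along the plane.
Vertically, h_p = y_p·sinθ = 3.40684 × 0.819152 = 2.79072 m.

h_p = 2.79 m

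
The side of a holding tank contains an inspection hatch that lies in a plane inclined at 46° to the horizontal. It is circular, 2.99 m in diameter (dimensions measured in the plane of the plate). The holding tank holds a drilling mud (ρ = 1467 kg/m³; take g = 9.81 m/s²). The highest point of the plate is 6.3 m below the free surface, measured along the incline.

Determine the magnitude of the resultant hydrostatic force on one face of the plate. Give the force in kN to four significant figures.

γ = ρg = 1467 × 9.81 / 1000 = 14.39127 kN/m³.
Let θ = 46° be the plate's angle to the horizontal; measure y along the incline from where the plane meets the free surface. Vertical depth h = y·sinθ with sinθ = 0.719340.
The centroid is at the centre, 1.495 m below the top of the plate, so y_c = 6.3 + 1.495 = 7.795 m and h_c = 7.795 × 0.719340 = 5.60726 m.
A = π(1.495)² = 7.02154 m².
Resultant F = γ·h_c·A = 14.39127 × 5.60726 × 7.02154 = 566.607 kN.

F ≈ 566.6 kN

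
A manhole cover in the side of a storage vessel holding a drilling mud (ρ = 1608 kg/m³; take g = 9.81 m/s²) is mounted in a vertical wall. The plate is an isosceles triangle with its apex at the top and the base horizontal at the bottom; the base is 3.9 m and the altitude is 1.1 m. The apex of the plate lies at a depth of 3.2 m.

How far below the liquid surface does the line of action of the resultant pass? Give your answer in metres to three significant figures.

h_p = 3.95 m

γ = ρg = 1608 × 9.81 / 1000 = 15.77448 kN/m³.
With the apex up, the centroid sits 2h/3 = 2 × 1.1/3 = 0.733333 m below the apex, so the centroid depth is h_c = 3.2 + 0.733333 = 3.93333 m.
A = ½ × 3.9 × 1.1 = 2.145 m².
Resultant F = γ·h_c·A = 15.77448 × 3.93333 × 2.145 = 133.089 kN.
I_c = b·h³/36 = 3.9 × 1.1³/36 = 0.144192 m⁴.
Centre of pressure: y_p = y_c + I_c/(y_c·A) = 3.93333 + 0.144192/(3.93333 × 2.145) = 3.93333 + 0.0170904 = 3.95042 m along the plane.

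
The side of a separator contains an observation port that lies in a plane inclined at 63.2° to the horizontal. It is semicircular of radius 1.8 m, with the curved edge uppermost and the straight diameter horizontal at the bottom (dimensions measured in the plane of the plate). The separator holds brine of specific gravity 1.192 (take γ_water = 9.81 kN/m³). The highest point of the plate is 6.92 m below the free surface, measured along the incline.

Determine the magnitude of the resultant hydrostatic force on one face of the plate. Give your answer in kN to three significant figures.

γ = 1.192 × 9.81 = 11.69352 kN/m³.
Let θ = 63.2° be the plate's angle to the horizontal; measure y along the incline from where the plane meets the free surface. Vertical depth h = y·sinθ with sinθ = 0.892586.
The centroid lies 4r/(3π) = 0.763944 m above the diameter, so r − 4r/(3π) = 1.8 − 0.763944 = 1.03606 m below the topmost point, so y_c = 6.92 + 1.03606 = 7.95606 m and h_c = 7.95606 × 0.892586 = 7.10147 m.
A = πr²/2 = π × 1.8²/2 = 5.08938 m².
Resultant F = γ·h_c·A = 11.69352 × 7.10147 × 5.08938 = 422.628 kN.

F ≈ 423 kN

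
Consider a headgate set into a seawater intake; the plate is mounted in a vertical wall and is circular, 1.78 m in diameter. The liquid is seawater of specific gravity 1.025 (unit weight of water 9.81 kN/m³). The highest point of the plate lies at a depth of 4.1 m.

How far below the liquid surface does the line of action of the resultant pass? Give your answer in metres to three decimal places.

h_p = 5.030 m

γ = 1.025 × 9.81 = 10.05525 kN/m³.
The centroid is at the centre, 0.89 m below the top of the plate, so the centroid depth is h_c = 4.1 + 0.89 = 4.99 m.
A = π(0.89)² = 2.48846 m².
Resultant F = γ·h_c·A = 10.05525 × 4.99 × 2.48846 = 124.86 kN.
I_c = πr⁴/4 = π × 0.89⁴/4 = 0.492776 m⁴.
Centre of pressure: y_p = y_c + I_c/(y_c·A) = 4.99 + 0.492776/(4.99 × 2.48846) = 4.99 + 0.0396843 = 5.02968 m along the plane.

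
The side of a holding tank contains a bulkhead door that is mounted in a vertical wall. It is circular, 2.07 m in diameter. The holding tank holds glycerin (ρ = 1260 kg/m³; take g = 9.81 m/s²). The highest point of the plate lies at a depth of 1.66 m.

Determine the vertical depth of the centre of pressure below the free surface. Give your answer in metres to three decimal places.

h_p = 2.794 m

γ = ρg = 1260 × 9.81 / 1000 = 12.3606 kN/m³.
The centroid is at the centre, 1.035 m below the top of the plate, so the centroid depth is h_c = 1.66 + 1.035 = 2.695 m.
A = π(1.035)² = 3.36535 m².
Resultant F = γ·h_c·A = 12.3606 × 2.695 × 3.36535 = 112.106 kN.
I_c = πr⁴/4 = π × 1.035⁴/4 = 0.901262 m⁴.
Centre of pressure: y_p = y_c + I_c/(y_c·A) = 2.695 + 0.901262/(2.695 × 3.36535) = 2.695 + 0.0993715 = 2.79437 m along the plane.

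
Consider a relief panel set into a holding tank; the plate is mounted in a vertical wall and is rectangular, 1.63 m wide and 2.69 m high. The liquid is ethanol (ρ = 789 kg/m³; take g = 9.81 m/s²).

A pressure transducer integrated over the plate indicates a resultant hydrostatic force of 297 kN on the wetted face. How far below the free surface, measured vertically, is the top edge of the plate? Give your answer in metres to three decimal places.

d_top ≈ 7.406 m

γ = ρg = 789 × 9.81 / 1000 = 7.74009 kN/m³.
A = 1.63 × 2.69 = 4.3847 m².
From F = γ·h_c·A, the centroid depth is h_c = 297/(7.74009 × 4.3847) = 8.75126 m.
The centroid lies 2.69/2 = 1.345 m below the top edge, so the top edge sits at h_top = 8.75126 − 1.345 = 7.40626 m below the surface.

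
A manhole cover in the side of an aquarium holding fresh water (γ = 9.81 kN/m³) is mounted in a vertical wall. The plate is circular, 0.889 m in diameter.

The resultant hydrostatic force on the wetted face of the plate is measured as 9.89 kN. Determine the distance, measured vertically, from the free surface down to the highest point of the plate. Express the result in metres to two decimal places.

d_top ≈ 1.18 m

γ = 9.81 kN/m³.
A = π(0.4445)² = 0.620717 m².
From F = γ·h_c·A, the centroid depth is h_c = 9.89/(9.81 × 0.620717) = 1.62418 m.
The centroid is at the centre, 0.4445 m below the top of the plate, so the highest point sits at h_top = 1.62418 − 0.4445 = 1.17968 m below the surface.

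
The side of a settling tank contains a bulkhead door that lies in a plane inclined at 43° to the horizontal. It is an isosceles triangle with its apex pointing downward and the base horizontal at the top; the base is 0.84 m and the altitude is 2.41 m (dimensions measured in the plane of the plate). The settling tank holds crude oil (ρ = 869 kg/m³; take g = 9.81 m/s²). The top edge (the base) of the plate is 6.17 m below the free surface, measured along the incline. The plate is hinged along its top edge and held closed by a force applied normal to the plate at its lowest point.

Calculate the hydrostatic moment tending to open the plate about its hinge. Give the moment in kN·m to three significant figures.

M ≈ 34.9 kN·m

γ = ρg = 869 × 9.81 / 1000 = 8.52489 kN/m³.
Let θ = 43° be the plate's angle to the horizontal; measure y along the incline from where the plane meets the free surface. Vertical depth h = y·sinθ with sinθ = 0.681998.
With the apex down, the centroid sits h/3 = 2.41/3 = 0.803333 m below the base (the top edge), so y_c = 6.17 + 0.803333 = 6.97333 m and h_c = 6.97333 × 0.681998 = 4.7558 m.
A = ½ × 0.84 × 2.41 = 1.0122 m².
Resultant F = γ·h_c·A = 8.52489 × 4.7558 × 1.0122 = 41.0373 kN.
I_c = b·h³/36 = 0.84 × 2.41³/36 = 0.326609 m⁴.
Centre of pressure: y_p = y_c + I_c/(y_c·A) = 6.97333 + 0.326609/(6.97333 × 1.0122) = 6.97333 + 0.0462724 = 7.0196 m along the plane.
The resultant acts 0.803333 + 0.0462724 = 0.849605 m (along the plate) below the hinge at the top edge, so the moment about the hinge is M = F × 0.849605 = 41.0373 × 0.849605 = 34.8655 kN·m.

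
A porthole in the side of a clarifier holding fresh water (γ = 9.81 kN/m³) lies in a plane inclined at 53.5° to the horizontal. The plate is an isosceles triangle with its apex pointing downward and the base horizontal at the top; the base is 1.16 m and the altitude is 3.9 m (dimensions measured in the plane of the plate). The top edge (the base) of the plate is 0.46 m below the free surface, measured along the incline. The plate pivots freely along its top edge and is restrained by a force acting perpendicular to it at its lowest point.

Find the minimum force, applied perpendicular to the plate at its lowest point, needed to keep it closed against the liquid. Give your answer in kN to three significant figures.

P ≈ 14.3 kN

γ = 9.81 kN/m³.
Let θ = 53.5° be the plate's angle to the horizontal; measure y along the incline from where the plane meets the free surface. Vertical depth h = y·sinθ with sinθ = 0.803857.
With the apex down, the centroid sits h/3 = 3.9/3 = 1.3 m below the base (the top edge), so y_c = 0.46 + 1.3 = 1.76 m and h_c = 1.76 × 0.803857 = 1.41479 m.
A = ½ × 1.16 × 3.9 = 2.262 m².
Resultant F = γ·h_c·A = 9.81 × 1.41479 × 2.262 = 31.3945 kN.
I_c = b·h³/36 = 1.16 × 3.9³/36 = 1.91139 m⁴.
Centre of pressure: y_p = y_c + I_c/(y_c·A) = 1.76 + 1.91139/(1.76 × 2.262) = 1.76 + 0.480114 = 2.24011 m along the plane.
The resultant acts 1.3 + 0.480114 = 1.78011 m (along the plate) below the hinge at the top edge, so the moment about the hinge is M = F × 1.78011 = 31.3945 × 1.78011 = 55.8857 kN·m.
A normal force at the bottom, 3.9 m from the hinge, must supply this moment: P = 55.8857/3.9 = 14.3297 kN.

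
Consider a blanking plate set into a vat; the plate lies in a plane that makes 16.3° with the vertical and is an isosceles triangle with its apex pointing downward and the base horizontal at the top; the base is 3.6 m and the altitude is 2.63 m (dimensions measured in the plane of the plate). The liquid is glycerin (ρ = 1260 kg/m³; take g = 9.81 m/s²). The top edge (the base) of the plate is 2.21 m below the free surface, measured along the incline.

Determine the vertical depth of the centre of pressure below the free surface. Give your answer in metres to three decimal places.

γ = ρg = 1260 × 9.81 / 1000 = 12.3606 kN/m³.
The plate makes 16.3° with the vertical, i.e. θ = 90° − 16.3° = 73.7° to the horizontal. Measuring y along the incline from the free-surface line, vertical depth h = y·sinθ with sinθ = 0.959805.
With the apex down, the centroid sits h/3 = 2.63/3 = 0.876667 m below the base (the top edge), so y_c = 2.21 + 0.876667 = 3.08667 m and h_c = 3.08667 × 0.959805 = 2.9626 m.
A = ½ × 3.6 × 2.63 = 4.734 m².
Resultant F = γ·h_c·A = 12.3606 × 2.9626 × 4.734 = 173.357 kN.
I_c = b·h³/36 = 3.6 × 2.63³/36 = 1.81914 m⁴.
Centre of pressure: y_p = y_c + I_c/(y_c·A) = 3.08667 + 1.81914/(3.08667 × 4.734) = 3.08667 + 0.124494 = 3.21116 m along the plane.
Vertically, h_p = y_p·sinθ = 3.21116 × 0.959805 = 3.08209 m.

h_p = 3.082 m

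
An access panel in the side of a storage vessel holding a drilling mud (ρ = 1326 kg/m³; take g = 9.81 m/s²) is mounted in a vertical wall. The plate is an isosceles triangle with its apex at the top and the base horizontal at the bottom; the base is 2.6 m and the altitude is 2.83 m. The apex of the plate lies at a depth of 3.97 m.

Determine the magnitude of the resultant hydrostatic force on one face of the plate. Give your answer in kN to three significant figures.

F ≈ 280 kN

γ = ρg = 1326 × 9.81 / 1000 = 13.00806 kN/m³.
With the apex up, the centroid sits 2h/3 = 2 × 2.83/3 = 1.88667 m below the apex, so the centroid depth is h_c = 3.97 + 1.88667 = 5.85667 m.
A = ½ × 2.6 × 2.83 = 3.679 m².
Resultant F = γ·h_c·A = 13.00806 × 5.85667 × 3.679 = 280.281 kN.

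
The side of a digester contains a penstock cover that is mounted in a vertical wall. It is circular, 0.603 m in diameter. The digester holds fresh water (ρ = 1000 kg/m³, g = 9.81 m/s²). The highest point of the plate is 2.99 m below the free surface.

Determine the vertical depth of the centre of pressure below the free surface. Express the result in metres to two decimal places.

h_p = 3.30 m

γ = ρg = 1000 × 9.81 = 9810 N/m³ = 9.81 kN/m³.
The centroid is at the centre, 0.3015 m below the top of the plate, so the centroid depth is h_c = 2.99 + 0.3015 = 3.2915 m.
A = π(0.3015)² = 0.285578 m².
Resultant F = γ·h_c·A = 9.81 × 3.2915 × 0.285578 = 9.2212 kN.
I_c = πr⁴/4 = π × 0.3015⁴/4 = 0.00648992 m⁴.
Centre of pressure: y_p = y_c + I_c/(y_c·A) = 3.2915 + 0.00648992/(3.2915 × 0.285578) = 3.2915 + 0.00690432 = 3.2984 m along the plane.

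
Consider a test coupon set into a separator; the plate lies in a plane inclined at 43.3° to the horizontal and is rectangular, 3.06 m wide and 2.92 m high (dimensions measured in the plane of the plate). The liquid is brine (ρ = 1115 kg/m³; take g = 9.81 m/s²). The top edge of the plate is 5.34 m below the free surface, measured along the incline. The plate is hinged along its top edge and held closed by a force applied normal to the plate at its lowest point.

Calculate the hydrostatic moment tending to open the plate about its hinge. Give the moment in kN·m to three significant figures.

M ≈ 713 kN·m

γ = ρg = 1115 × 9.81 / 1000 = 10.93815 kN/m³.
Let θ = 43.3° be the plate's angle to the horizontal; measure y along the incline from where the plane meets the free surface. Vertical depth h = y·sinθ with sinθ = 0.685818.
The centroid lies 2.92/2 = 1.46 m below the top edge, so y_c = 5.34 + 1.46 = 6.8 m and h_c = 6.8 × 0.685818 = 4.66356 m.
A = 3.06 × 2.92 = 8.9352 m².
Resultant F = γ·h_c·A = 10.93815 × 4.66356 × 8.9352 = 455.791 kN.
I_c = b·h³/12 = 3.06 × 2.92³/12 = 6.34876 m⁴.
Centre of pressure: y_p = y_c + I_c/(y_c·A) = 6.8 + 6.34876/(6.8 × 8.9352) = 6.8 + 0.10449 = 6.90449 m along the plane.
The resultant acts 1.46 + 0.10449 = 1.56449 m (along the plate) below the hinge at the top edge, so the moment about the hinge is M = F × 1.56449 = 455.791 × 1.56449 = 713.08 kN·m.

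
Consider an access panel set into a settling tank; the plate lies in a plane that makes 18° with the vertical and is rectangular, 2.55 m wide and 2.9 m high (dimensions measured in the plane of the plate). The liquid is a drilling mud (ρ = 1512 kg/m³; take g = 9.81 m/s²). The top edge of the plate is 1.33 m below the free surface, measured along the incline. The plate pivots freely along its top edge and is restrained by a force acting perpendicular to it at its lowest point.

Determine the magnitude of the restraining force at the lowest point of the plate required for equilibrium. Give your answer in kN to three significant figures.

P ≈ 170 kN

γ = ρg = 1512 × 9.81 / 1000 = 14.83272 kN/m³.
The plate makes 18° with the vertical, i.e. θ = 90° − 18° = 72° to the horizontal. Measuring y along the incline from the free-surface line, vertical depth h = y·sinθ with sinθ = 0.951057.
The centroid lies 2.9/2 = 1.45 m below the top edge, so y_c = 1.33 + 1.45 = 2.78 m and h_c = 2.78 × 0.951057 = 2.64394 m.
A = 2.55 × 2.9 = 7.395 m².
Resultant F = γ·h_c·A = 14.83272 × 2.64394 × 7.395 = 290.008 kN.
I_c = b·h³/12 = 2.55 × 2.9³/12 = 5.18266 m⁴.
Centre of pressure: y_p = y_c + I_c/(y_c·A) = 2.78 + 5.18266/(2.78 × 7.395) = 2.78 + 0.252098 = 3.0321 m along the plane.
The resultant acts 1.45 + 0.252098 = 1.7021 m (along the plate) below the hinge at the top edge, so the moment about the hinge is M = F × 1.7021 = 290.008 × 1.7021 = 493.623 kN·m.
A normal force at the bottom, 2.9 m from the hinge, must supply this moment: P = 493.623/2.9 = 170.215 kN.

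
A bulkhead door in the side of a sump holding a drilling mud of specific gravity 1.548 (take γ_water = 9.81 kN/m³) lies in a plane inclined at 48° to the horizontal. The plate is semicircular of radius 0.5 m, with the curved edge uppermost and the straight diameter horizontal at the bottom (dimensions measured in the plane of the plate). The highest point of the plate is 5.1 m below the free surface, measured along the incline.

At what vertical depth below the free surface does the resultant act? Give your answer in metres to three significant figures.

h_p = 4.01 m

γ = 1.548 × 9.81 = 15.18588 kN/m³.
Let θ = 48° be the plate's angle to the horizontal; measure y along the incline from where the plane meets the free surface. Vertical depth h = y·sinθ with sinθ = 0.743145.
The centroid lies 4r/(3π) = 0.212207 m above the diameter, so r − 4r/(3π) = 0.5 − 0.212207 = 0.287793 m below the topmost point, so y_c = 5.1 + 0.287793 = 5.38779 m and h_c = 5.38779 × 0.743145 = 4.00391 m.
A = πr²/2 = π × 0.5²/2 = 0.392699 m².
Resultant F = γ·h_c·A = 15.18588 × 4.00391 × 0.392699 = 23.8772 kN.
I_c = (π/8 − 8/(9π))·r⁴ = 0.109757 × 0.5⁴ = 0.00685981 m⁴.
Centre of pressure: y_p = y_c + I_c/(y_c·A) = 5.38779 + 0.00685981/(5.38779 × 0.392699) = 5.38779 + 0.00324221 = 5.39103 m along the plane.
Vertically, h_p = y_p·sinθ = 5.39103 × 0.743145 = 4.00632 m.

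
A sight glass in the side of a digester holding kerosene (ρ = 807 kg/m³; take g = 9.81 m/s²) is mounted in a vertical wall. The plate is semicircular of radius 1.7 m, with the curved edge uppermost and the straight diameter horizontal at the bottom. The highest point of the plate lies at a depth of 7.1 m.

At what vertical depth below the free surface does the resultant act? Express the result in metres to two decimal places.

γ = ρg = 807 × 9.81 / 1000 = 7.91667 kN/m³.
The centroid lies 4r/(3π) = 0.721502 m above the diameter, so r − 4r/(3π) = 1.7 − 0.721502 = 0.978498 m below the topmost point, so the centroid depth is h_c = 7.1 + 0.978498 = 8.0785 m.
A = πr²/2 = π × 1.7²/2 = 4.5396 m².
Resultant F = γ·h_c·A = 7.91667 × 8.0785 × 4.5396 = 290.329 kN.
I_c = (π/8 − 8/(9π))·r⁴ = 0.109757 × 1.7⁴ = 0.916701 m⁴.
Centre of pressure: y_p = y_c + I_c/(y_c·A) = 8.0785 + 0.916701/(8.0785 × 4.5396) = 8.0785 + 0.0249965 = 8.1035 m along the plane.

h_p = 8.10 m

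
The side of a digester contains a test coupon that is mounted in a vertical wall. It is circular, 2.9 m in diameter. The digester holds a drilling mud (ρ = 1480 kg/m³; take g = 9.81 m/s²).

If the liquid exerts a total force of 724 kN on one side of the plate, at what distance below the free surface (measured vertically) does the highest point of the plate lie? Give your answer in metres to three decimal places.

γ = ρg = 1480 × 9.81 / 1000 = 14.5188 kN/m³.
A = π(1.45)² = 6.6052 m².
From F = γ·h_c·A, the centroid depth is h_c = 724/(14.5188 × 6.6052) = 7.54956 m.
The centroid is at the centre, 1.45 m below the top of the plate, so the highest point sits at h_top = 7.54956 − 1.45 = 6.09956 m below the surface.

d_top ≈ 6.100 m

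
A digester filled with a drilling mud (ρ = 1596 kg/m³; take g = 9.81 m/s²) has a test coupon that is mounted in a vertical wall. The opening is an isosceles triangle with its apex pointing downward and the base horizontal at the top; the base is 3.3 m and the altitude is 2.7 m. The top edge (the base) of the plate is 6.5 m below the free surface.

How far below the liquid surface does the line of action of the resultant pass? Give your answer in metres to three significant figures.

h_p = 7.45 m

γ = ρg = 1596 × 9.81 / 1000 = 15.65676 kN/m³.
With the apex down, the centroid sits h/3 = 2.7/3 = 0.9 m below the base (the top edge), so the centroid depth is h_c = 6.5 + 0.9 = 7.4 m.
A = ½ × 3.3 × 2.7 = 4.455 m².
Resultant F = γ·h_c·A = 15.65676 × 7.4 × 4.455 = 516.156 kN.
I_c = b·h³/36 = 3.3 × 2.7³/36 = 1.80428 m⁴.
Centre of pressure: y_p = y_c + I_c/(y_c·A) = 7.4 + 1.80428/(7.4 × 4.455) = 7.4 + 0.0547299 = 7.45473 m along the plane.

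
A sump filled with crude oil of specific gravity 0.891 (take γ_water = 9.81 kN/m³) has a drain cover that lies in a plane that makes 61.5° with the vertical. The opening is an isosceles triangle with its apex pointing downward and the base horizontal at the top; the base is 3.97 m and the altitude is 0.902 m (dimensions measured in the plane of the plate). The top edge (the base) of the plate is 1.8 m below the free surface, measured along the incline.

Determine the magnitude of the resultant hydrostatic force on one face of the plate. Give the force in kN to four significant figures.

γ = 0.891 × 9.81 = 8.74071 kN/m³.
The plate makes 61.5° with the vertical, i.e. θ = 90° − 61.5° = 28.5° to the horizontal. Measuring y along the incline from the free-surface line, vertical depth h = y·sinθ with sinθ = 0.477159.
With the apex down, the centroid sits h/3 = 0.902/3 = 0.300667 m below the base (the top edge), so y_c = 1.8 + 0.300667 = 2.10067 m and h_c = 2.10067 × 0.477159 = 1.00235 m.
A = ½ × 3.97 × 0.902 = 1.79047 m².
Resultant F = γ·h_c·A = 8.74071 × 1.00235 × 1.79047 = 15.6868 kN.

F ≈ 15.69 kN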